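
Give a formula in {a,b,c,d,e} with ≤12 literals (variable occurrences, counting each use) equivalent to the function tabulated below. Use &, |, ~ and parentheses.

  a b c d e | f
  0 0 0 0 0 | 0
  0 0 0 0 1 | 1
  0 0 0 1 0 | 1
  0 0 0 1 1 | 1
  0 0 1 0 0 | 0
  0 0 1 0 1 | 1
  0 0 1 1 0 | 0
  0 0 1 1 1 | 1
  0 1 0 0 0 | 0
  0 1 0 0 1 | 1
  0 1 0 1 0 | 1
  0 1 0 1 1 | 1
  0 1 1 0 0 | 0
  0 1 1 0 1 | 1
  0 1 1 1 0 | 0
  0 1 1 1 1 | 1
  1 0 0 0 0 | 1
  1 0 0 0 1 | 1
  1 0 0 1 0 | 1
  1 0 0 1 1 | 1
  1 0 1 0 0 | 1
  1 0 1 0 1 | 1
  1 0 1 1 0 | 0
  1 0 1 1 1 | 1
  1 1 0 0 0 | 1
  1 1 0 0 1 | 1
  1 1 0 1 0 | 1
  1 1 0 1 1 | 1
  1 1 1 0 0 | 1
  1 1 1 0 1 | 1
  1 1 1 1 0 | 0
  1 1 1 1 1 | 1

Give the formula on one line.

  ~d = 11001100110011001100110011001100
  (e | ~d) = 11011101110111011101110111011101
  ((e | ~d) & a) = 00000000000000001101110111011101
  ~a = 11111111111111110000000000000000
  (e & ~a) = 01010101010101010000000000000000
  ((e & ~a) & b) = 00000000010101010000000000000000
  ~c = 11110000111100001111000011110000
  (((e & ~a) & b) | ~c) = 11110000111101011111000011110000
  (d & (((e & ~a) & b) | ~c)) = 00110000001100010011000000110000
  (((e | ~d) & a) | (d & (((e & ~a) & b) | ~c))) = 00110000001100011111110111111101
  ((((e | ~d) & a) | (d & (((e & ~a) & b) | ~c))) | e) = 01110101011101011111110111111101

((((e | ~d) & a) | (d & (((e & ~a) & b) | ~c))) | e)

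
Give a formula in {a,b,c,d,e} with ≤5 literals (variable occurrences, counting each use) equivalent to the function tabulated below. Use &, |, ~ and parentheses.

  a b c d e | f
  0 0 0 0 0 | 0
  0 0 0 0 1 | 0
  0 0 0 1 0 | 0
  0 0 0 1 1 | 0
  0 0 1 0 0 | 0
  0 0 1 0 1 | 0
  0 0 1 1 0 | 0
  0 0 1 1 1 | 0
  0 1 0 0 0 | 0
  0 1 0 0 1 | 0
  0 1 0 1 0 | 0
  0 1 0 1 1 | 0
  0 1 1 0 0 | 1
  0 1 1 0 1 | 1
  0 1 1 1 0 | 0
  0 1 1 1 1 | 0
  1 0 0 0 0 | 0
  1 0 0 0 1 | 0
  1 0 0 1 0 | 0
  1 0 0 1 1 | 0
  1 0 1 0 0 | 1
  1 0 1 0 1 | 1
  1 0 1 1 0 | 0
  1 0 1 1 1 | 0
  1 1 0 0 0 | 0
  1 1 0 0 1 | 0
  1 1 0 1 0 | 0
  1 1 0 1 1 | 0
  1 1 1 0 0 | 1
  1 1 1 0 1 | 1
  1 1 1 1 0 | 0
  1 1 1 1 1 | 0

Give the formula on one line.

  (b & c) = 00000000000011110000000000001111
  ((b & c) | a) = 00000000000011111111111111111111
  ~d = 11001100110011001100110011001100
  (c & ~d) = 00001100000011000000110000001100
  (((b & c) | a) & (c & ~d)) = 00000000000011000000110000001100

(((b & c) | a) & (c & ~d))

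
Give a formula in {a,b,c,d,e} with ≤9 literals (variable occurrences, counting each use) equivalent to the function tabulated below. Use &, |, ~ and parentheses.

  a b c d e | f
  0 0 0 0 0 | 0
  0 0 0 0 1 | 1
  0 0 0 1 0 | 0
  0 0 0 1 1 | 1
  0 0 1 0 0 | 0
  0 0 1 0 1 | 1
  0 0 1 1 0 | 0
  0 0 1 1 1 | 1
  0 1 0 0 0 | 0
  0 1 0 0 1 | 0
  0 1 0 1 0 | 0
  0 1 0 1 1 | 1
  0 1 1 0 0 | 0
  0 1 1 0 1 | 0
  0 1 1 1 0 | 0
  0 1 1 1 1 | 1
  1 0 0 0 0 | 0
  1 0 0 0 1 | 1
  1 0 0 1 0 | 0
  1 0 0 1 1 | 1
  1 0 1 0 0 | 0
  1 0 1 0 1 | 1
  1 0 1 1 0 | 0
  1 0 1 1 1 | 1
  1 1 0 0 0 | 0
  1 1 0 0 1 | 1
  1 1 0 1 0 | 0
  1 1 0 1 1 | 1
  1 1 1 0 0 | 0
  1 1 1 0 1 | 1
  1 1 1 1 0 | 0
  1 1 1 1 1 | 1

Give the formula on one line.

  ~b = 11111111000000001111111100000000
  (c | ~b) = 11111111000011111111111100001111
  (d | ~b) = 11111111001100111111111100110011
  ((c | ~b) & (d | ~b)) = 11111111000000111111111100000011
  (d & e) = 00010001000100010001000100010001
  (a | (d & e)) = 00010001000100011111111111111111
  (((c | ~b) & (d | ~b)) | (a | (d & e))) = 11111111000100111111111111111111
  (e & (((c | ~b) & (d | ~b)) | (a | (d & e)))) = 01010101000100010101010101010101

(e & (((c | ~b) & (d | ~b)) | (a | (d & e))))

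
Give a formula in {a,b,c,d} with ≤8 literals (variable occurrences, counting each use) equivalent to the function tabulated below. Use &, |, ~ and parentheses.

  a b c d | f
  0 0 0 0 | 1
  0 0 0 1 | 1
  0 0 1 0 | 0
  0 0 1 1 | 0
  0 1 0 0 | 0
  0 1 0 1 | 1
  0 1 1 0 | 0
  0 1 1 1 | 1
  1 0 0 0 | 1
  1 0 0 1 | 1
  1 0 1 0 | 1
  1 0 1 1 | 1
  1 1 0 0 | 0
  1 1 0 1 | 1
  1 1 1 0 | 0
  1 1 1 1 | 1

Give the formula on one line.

  ~c = 1100110011001100
  (b | ~c) = 1100111111001111
  (a | (b | ~c)) = 1100111111111111
  ~b = 1111000011110000
  (d | ~b) = 1111010111110101
  ((a | (b | ~c)) & (d | ~b)) = 1100010111110101

((a | (b | ~c)) & (d | ~b))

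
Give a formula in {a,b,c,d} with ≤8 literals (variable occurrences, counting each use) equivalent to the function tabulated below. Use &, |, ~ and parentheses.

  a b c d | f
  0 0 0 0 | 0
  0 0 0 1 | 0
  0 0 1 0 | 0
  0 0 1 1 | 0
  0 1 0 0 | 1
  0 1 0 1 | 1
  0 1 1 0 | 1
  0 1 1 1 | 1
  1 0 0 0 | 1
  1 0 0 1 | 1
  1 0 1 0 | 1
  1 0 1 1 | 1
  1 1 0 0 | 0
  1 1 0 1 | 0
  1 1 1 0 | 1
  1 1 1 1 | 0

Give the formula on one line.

  ~a = 1111111100000000
  ~b = 1111000011110000
  (~a | ~b) = 1111111111110000
  (b | a) = 0000111111111111
  ((~a | ~b) & (b | a)) = 0000111111110000
  (c | ~b) = 1111001111110011
  ~d = 1010101010101010
  (~d & a) = 0000000010101010
  ((c | ~b) & (~d & a)) = 0000000010100010
  (((~a | ~b) & (b | a)) | ((c | ~b) & (~d & a))) = 0000111111110010

(((~a | ~b) & (b | a)) | ((c | ~b) & (~d & a)))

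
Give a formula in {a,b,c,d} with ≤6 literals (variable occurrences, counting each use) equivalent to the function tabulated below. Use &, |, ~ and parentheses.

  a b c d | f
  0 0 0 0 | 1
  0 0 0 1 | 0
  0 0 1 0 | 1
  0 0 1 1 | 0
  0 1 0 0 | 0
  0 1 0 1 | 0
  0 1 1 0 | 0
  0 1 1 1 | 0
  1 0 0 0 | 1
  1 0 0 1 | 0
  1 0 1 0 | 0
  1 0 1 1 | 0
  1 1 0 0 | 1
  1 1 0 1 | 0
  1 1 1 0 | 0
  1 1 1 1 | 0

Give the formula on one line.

((~d & ((~d & ~a) | ~c)) & (~b | a))

  ~d = 1010101010101010
  ~a = 1111111100000000
  (~d & ~a) = 1010101000000000
  ~c = 1100110011001100
  ((~d & ~a) | ~c) = 1110111011001100
  (~d & ((~d & ~a) | ~c)) = 1010101010001000
  ~b = 1111000011110000
  (~b | a) = 1111000011111111
  ((~d & ((~d & ~a) | ~c)) & (~b | a)) = 1010000010001000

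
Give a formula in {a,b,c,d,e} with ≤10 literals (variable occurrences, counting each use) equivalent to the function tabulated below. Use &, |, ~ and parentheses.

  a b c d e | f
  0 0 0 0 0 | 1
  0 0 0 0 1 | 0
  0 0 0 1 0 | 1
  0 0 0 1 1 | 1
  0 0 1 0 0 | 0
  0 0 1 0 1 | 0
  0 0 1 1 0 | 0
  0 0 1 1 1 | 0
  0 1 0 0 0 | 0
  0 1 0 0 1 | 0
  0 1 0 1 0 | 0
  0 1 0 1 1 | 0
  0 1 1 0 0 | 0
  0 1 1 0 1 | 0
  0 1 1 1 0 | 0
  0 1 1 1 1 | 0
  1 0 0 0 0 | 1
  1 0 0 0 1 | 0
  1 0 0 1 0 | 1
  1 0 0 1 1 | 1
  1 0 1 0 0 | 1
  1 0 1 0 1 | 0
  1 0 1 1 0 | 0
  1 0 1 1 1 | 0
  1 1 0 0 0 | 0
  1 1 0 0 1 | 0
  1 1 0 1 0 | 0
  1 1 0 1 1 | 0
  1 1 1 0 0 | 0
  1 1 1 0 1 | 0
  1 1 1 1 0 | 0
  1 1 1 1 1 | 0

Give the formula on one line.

(((~c & ~b) & (~e | d)) | ((~b & ~d) & (~e & a)))

  ~c = 11110000111100001111000011110000
  ~b = 11111111000000001111111100000000
  (~c & ~b) = 11110000000000001111000000000000
  ~e = 10101010101010101010101010101010
  (~e | d) = 10111011101110111011101110111011
  ((~c & ~b) & (~e | d)) = 10110000000000001011000000000000
  ~d = 11001100110011001100110011001100
  (~b & ~d) = 11001100000000001100110000000000
  (~e & a) = 00000000000000001010101010101010
  ((~b & ~d) & (~e & a)) = 00000000000000001000100000000000
  (((~c & ~b) & (~e | d)) | ((~b & ~d) & (~e & a))) = 10110000000000001011100000000000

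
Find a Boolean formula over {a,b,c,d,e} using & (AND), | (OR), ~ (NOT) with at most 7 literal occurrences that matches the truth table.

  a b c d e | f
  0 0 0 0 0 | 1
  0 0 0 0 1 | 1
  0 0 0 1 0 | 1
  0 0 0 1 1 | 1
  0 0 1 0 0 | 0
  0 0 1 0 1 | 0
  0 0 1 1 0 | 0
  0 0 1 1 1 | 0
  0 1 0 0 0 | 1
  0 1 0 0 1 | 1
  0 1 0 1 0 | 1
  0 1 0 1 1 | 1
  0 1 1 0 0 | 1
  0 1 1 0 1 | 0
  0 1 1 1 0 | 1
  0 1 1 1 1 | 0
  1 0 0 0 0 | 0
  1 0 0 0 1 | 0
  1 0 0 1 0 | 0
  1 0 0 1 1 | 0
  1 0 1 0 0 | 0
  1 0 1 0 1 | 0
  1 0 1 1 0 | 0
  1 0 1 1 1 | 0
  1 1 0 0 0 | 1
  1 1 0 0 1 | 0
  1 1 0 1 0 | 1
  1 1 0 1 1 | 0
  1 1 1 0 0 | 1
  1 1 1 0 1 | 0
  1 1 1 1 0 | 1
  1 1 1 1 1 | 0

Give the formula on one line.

  ~e = 10101010101010101010101010101010
  (b & ~e) = 00000000101010100000000010101010
  ~c = 11110000111100001111000011110000
  ~a = 11111111111111110000000000000000
  (~c & ~a) = 11110000111100000000000000000000
  ((b & ~e) | (~c & ~a)) = 11110000111110100000000010101010

((b & ~e) | (~c & ~a))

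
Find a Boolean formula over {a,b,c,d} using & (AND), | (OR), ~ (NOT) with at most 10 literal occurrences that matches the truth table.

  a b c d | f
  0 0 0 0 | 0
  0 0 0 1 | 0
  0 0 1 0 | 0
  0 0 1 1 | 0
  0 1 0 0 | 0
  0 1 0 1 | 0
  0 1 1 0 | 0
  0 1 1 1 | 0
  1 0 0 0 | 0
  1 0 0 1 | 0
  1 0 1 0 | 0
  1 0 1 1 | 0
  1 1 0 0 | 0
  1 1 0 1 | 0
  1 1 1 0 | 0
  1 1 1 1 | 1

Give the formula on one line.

  (d & c) = 0001000100010001
  (d & b) = 0000010100000101
  (a & (d & b)) = 0000000000000101
  ~c = 1100110011001100
  (a & ~c) = 0000000011001100
  ((a & (d & b)) | (a & ~c)) = 0000000011001101
  ((d & c) & ((a & (d & b)) | (a & ~c))) = 0000000000000001

((d & c) & ((a & (d & b)) | (a & ~c)))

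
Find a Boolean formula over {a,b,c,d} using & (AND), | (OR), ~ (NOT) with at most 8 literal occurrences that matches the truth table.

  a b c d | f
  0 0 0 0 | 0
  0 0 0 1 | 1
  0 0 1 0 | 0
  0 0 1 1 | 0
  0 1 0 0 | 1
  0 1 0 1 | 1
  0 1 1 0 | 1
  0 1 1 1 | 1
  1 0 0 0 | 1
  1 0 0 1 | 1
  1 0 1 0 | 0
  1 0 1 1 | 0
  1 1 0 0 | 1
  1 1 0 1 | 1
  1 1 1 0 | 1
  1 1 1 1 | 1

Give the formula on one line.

  ~c = 1100110011001100
  (b | ~c) = 1100111111001111
  ~d = 1010101010101010
  ~a = 1111111100000000
  (~d & ~a) = 1010101000000000
  ((b | ~c) | (~d & ~a)) = 1110111111001111
  (b & ~a) = 0000111100000000
  (d | (b & ~a)) = 0101111101010101
  (a | (d | (b & ~a))) = 0101111111111111
  (((b | ~c) | (~d & ~a)) & (a | (d | (b & ~a)))) = 0100111111001111

(((b | ~c) | (~d & ~a)) & (a | (d | (b & ~a))))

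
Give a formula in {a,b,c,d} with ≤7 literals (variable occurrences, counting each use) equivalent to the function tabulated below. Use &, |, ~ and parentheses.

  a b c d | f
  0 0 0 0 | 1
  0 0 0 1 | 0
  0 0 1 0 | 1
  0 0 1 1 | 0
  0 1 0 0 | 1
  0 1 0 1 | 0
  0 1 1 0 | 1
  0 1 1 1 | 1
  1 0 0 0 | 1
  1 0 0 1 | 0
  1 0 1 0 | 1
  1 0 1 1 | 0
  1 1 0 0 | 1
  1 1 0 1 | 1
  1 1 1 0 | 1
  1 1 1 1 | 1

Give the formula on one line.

(((c | a) & b) | ~d)

  (c | a) = 0011001111111111
  ((c | a) & b) = 0000001100001111
  ~d = 1010101010101010
  (((c | a) & b) | ~d) = 1010101110101111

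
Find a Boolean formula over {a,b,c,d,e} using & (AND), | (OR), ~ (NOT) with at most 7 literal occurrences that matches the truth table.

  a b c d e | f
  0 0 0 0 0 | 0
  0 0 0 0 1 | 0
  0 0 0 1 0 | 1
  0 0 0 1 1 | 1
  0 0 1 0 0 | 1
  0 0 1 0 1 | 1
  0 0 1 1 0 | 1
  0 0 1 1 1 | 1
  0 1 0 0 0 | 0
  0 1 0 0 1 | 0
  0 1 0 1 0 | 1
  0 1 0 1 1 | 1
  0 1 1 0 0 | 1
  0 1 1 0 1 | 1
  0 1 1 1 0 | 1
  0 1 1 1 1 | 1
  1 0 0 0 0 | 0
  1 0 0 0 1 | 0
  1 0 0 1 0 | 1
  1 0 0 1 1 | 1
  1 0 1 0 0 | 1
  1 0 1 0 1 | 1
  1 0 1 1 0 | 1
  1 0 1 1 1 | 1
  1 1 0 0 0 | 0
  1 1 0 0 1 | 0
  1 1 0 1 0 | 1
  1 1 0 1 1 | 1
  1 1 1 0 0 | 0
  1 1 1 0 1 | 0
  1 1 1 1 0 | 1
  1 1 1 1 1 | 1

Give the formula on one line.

  ~b = 11111111000000001111111100000000
  ~a = 11111111111111110000000000000000
  (~b | ~a) = 11111111111111111111111100000000
  (d | c) = 00111111001111110011111100111111
  ((~b | ~a) & (d | c)) = 00111111001111110011111100000000
  (d | ((~b | ~a) & (d | c))) = 00111111001111110011111100110011

(d | ((~b | ~a) & (d | c)))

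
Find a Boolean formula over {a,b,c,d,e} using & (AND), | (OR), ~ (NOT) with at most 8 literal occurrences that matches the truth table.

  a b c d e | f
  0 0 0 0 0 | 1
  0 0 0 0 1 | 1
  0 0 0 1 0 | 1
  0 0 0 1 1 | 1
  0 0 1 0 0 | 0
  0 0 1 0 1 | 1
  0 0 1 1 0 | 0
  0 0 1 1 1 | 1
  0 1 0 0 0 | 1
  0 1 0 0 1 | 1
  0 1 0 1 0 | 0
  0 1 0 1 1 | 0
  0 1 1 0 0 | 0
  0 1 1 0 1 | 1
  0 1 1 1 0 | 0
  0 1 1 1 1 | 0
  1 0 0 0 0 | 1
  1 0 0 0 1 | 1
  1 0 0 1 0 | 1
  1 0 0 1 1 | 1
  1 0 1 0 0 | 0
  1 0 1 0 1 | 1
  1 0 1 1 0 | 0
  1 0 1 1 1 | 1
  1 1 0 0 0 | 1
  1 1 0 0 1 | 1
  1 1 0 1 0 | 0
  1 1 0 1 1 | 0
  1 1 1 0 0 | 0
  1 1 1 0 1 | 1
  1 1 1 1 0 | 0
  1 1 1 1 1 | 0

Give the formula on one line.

((e | ((~c | e) & (~e | d))) & (~b | ~d))

  ~c = 11110000111100001111000011110000
  (~c | e) = 11110101111101011111010111110101
  ~e = 10101010101010101010101010101010
  (~e | d) = 10111011101110111011101110111011
  ((~c | e) & (~e | d)) = 10110001101100011011000110110001
  (e | ((~c | e) & (~e | d))) = 11110101111101011111010111110101
  ~b = 11111111000000001111111100000000
  ~d = 11001100110011001100110011001100
  (~b | ~d) = 11111111110011001111111111001100
  ((e | ((~c | e) & (~e | d))) & (~b | ~d)) = 11110101110001001111010111000100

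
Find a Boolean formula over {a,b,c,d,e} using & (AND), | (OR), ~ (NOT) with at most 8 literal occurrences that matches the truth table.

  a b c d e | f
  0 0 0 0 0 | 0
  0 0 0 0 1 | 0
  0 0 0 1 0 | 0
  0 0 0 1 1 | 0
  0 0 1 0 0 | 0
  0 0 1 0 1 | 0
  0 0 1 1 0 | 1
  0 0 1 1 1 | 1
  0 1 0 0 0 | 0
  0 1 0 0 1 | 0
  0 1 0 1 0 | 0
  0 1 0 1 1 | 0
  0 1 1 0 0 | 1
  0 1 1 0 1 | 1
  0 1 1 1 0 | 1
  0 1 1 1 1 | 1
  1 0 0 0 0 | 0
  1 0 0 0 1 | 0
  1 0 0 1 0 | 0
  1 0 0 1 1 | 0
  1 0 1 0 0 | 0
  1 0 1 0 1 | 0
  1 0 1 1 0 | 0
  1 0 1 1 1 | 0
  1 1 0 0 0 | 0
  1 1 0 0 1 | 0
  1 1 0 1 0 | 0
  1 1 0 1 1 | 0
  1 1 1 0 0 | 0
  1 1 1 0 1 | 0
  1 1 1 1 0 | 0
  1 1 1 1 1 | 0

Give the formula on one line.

  ~a = 11111111111111110000000000000000
  (c | a) = 00001111000011111111111111111111
  (d & ~a) = 00110011001100110000000000000000
  ~b = 11111111000000001111111100000000
  ((d & ~a) & ~b) = 00110011000000000000000000000000
  (b | ((d & ~a) & ~b)) = 00110011111111110000000011111111
  ((c | a) & (b | ((d & ~a) & ~b))) = 00000011000011110000000011111111
  (~a & ((c | a) & (b | ((d & ~a) & ~b)))) = 00000011000011110000000000000000

(~a & ((c | a) & (b | ((d & ~a) & ~b))))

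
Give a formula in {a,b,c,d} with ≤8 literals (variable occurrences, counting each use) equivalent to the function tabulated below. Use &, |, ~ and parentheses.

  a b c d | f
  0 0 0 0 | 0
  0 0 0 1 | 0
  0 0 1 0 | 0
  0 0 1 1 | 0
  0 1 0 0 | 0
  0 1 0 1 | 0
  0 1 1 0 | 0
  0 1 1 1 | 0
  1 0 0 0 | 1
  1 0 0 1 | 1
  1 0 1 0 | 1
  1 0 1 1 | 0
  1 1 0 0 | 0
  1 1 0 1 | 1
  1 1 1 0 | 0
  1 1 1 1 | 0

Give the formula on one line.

  ~c = 1100110011001100
  (~c & d) = 0100010001000100
  ~d = 1010101010101010
  ~b = 1111000011110000
  (~d & ~b) = 1010000010100000
  ((~c & d) | (~d & ~b)) = 1110010011100100
  (((~c & d) | (~d & ~b)) & a) = 0000000011100100

(((~c & d) | (~d & ~b)) & a)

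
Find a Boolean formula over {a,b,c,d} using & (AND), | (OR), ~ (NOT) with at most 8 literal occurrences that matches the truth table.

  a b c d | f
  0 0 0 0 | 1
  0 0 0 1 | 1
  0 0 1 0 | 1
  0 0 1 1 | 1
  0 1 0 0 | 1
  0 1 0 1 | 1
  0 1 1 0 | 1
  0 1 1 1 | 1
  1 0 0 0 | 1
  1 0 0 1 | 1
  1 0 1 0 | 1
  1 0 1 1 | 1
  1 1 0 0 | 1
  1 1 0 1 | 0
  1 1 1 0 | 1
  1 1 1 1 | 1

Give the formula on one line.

(~b | ((~a | c) | (~d & b)))

  ~b = 1111000011110000
  ~a = 1111111100000000
  (~a | c) = 1111111100110011
  ~d = 1010101010101010
  (~d & b) = 0000101000001010
  ((~a | c) | (~d & b)) = 1111111100111011
  (~b | ((~a | c) | (~d & b))) = 1111111111111011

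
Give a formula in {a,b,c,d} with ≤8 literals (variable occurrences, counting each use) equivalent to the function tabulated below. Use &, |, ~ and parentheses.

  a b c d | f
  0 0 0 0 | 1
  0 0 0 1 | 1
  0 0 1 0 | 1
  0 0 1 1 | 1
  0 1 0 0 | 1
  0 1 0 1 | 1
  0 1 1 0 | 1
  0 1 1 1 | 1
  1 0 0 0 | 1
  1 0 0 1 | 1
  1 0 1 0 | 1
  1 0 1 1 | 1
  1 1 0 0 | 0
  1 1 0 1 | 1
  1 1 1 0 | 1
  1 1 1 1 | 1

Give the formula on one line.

  ~a = 1111111100000000
  (~a & b) = 0000111100000000
  ~b = 1111000011110000
  ((~a & b) | ~b) = 1111111111110000
  (d | ((~a & b) | ~b)) = 1111111111110101
  (c & a) = 0000000000110011
  ((d | ((~a & b) | ~b)) | (c & a)) = 1111111111110111

((d | ((~a & b) | ~b)) | (c & a))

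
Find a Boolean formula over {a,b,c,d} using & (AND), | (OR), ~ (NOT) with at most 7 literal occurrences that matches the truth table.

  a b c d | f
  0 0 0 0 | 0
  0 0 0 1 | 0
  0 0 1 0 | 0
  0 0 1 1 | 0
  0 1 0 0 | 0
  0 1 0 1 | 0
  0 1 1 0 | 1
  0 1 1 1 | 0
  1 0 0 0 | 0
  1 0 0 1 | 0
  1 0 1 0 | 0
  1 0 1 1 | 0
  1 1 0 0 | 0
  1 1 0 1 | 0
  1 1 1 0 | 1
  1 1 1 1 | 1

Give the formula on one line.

  (a & d) = 0000000001010101
  (b & (a & d)) = 0000000000000101
  ~d = 1010101010101010
  ((b & (a & d)) | ~d) = 1010101010101111
  (c & ((b & (a & d)) | ~d)) = 0010001000100011
  (c & b) = 0000001100000011
  ((c & ((b & (a & d)) | ~d)) & (c & b)) = 0000001000000011

((c & ((b & (a & d)) | ~d)) & (c & b))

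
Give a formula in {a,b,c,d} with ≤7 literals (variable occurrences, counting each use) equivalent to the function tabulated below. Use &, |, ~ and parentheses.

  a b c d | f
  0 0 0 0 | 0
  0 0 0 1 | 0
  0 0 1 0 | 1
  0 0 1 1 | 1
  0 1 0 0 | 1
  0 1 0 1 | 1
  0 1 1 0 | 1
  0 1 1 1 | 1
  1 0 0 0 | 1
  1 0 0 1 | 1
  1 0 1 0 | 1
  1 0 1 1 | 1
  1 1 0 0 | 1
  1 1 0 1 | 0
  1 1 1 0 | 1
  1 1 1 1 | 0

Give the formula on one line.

(((c | a) | (c | b)) & (~d | (~b | ~a)))

  (c | a) = 0011001111111111
  (c | b) = 0011111100111111
  ((c | a) | (c | b)) = 0011111111111111
  ~d = 1010101010101010
  ~b = 1111000011110000
  ~a = 1111111100000000
  (~b | ~a) = 1111111111110000
  (~d | (~b | ~a)) = 1111111111111010
  (((c | a) | (c | b)) & (~d | (~b | ~a))) = 0011111111111010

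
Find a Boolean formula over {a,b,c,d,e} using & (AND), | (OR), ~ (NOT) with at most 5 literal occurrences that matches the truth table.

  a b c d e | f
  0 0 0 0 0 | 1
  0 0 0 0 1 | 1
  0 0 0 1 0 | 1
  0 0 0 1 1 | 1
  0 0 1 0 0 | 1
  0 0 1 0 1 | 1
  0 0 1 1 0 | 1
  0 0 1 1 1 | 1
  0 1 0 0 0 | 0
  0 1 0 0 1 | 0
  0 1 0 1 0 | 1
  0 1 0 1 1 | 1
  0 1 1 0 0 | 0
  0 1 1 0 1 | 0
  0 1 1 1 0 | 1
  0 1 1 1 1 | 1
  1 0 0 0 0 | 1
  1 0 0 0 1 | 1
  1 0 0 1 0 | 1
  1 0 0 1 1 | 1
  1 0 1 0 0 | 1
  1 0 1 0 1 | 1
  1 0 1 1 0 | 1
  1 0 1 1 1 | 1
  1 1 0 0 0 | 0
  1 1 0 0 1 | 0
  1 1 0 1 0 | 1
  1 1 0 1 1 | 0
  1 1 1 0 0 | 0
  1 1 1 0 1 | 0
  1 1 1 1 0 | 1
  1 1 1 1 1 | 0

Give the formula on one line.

(((~e | ~a) & (d | ~b)) | ~b)

  ~e = 10101010101010101010101010101010
  ~a = 11111111111111110000000000000000
  (~e | ~a) = 11111111111111111010101010101010
  ~b = 11111111000000001111111100000000
  (d | ~b) = 11111111001100111111111100110011
  ((~e | ~a) & (d | ~b)) = 11111111001100111010101000100010
  (((~e | ~a) & (d | ~b)) | ~b) = 11111111001100111111111100100010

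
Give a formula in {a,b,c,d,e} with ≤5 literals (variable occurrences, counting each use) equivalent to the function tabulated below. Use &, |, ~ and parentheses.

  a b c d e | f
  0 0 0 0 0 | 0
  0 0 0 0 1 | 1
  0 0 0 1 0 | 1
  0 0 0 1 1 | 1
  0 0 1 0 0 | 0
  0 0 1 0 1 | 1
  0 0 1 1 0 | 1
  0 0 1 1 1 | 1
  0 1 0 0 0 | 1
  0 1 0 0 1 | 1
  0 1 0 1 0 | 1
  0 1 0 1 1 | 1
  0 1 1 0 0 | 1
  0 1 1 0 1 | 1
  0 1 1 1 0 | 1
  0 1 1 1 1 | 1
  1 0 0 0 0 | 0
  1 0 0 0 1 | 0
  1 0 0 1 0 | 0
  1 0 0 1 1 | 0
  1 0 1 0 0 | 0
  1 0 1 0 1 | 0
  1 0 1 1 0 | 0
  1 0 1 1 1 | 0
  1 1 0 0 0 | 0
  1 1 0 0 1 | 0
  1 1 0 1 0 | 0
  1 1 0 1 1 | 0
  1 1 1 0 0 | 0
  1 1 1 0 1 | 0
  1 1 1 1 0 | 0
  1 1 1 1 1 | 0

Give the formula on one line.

(~a & ((b | d) | e))

  ~a = 11111111111111110000000000000000
  (b | d) = 00110011111111110011001111111111
  ((b | d) | e) = 01110111111111110111011111111111
  (~a & ((b | d) | e)) = 01110111111111110000000000000000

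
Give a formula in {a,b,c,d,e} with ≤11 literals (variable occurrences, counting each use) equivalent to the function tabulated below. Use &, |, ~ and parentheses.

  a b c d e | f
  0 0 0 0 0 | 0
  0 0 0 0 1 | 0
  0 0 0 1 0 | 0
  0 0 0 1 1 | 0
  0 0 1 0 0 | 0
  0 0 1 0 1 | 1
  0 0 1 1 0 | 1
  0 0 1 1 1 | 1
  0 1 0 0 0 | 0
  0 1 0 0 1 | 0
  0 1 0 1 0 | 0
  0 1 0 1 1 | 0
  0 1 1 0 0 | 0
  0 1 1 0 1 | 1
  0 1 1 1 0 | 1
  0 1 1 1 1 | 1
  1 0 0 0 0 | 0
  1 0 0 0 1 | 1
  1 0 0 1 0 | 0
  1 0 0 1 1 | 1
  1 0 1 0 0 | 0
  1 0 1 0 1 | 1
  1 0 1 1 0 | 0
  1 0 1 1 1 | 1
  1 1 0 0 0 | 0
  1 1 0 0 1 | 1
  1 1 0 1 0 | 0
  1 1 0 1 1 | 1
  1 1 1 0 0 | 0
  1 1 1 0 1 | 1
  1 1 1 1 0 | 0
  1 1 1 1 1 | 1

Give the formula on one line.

((c & (d & ~a)) | ((e & ((c | a) | d)) & (~d | a)))

  ~a = 11111111111111110000000000000000
  (d & ~a) = 00110011001100110000000000000000
  (c & (d & ~a)) = 00000011000000110000000000000000
  (c | a) = 00001111000011111111111111111111
  ((c | a) | d) = 00111111001111111111111111111111
  (e & ((c | a) | d)) = 00010101000101010101010101010101
  ~d = 11001100110011001100110011001100
  (~d | a) = 11001100110011001111111111111111
  ((e & ((c | a) | d)) & (~d | a)) = 00000100000001000101010101010101
  ((c & (d & ~a)) | ((e & ((c | a) | d)) & (~d | a))) = 00000111000001110101010101010101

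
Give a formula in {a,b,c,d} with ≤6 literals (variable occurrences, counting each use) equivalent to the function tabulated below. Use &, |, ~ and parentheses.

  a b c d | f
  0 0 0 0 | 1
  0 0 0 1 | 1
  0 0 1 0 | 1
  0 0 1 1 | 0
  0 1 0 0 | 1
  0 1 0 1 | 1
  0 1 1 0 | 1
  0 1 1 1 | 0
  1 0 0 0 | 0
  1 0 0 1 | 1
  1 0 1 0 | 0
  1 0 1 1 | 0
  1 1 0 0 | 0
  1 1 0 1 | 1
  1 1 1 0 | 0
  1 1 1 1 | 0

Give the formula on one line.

  ~c = 1100110011001100
  (~c & d) = 0100010001000100
  ~a = 1111111100000000
  (~a | d) = 1111111101010101
  ~d = 1010101010101010
  ((~a | d) & ~d) = 1010101000000000
  ((~c & d) | ((~a | d) & ~d)) = 1110111001000100

((~c & d) | ((~a | d) & ~d))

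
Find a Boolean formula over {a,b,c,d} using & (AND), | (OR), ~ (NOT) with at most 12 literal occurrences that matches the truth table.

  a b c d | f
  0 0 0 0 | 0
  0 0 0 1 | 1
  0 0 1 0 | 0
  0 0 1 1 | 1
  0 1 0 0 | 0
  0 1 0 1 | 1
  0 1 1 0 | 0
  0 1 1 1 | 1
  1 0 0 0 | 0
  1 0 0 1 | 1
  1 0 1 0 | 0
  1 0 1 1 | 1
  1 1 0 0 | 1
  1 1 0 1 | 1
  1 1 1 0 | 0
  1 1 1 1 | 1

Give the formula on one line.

(d | ((~d | c) & (b & ((~c & (b & (a | c))) | ~b))))

  ~d = 1010101010101010
  (~d | c) = 1011101110111011
  ~c = 1100110011001100
  (a | c) = 0011001111111111
  (b & (a | c)) = 0000001100001111
  (~c & (b & (a | c))) = 0000000000001100
  ~b = 1111000011110000
  ((~c & (b & (a | c))) | ~b) = 1111000011111100
  (b & ((~c & (b & (a | c))) | ~b)) = 0000000000001100
  ((~d | c) & (b & ((~c & (b & (a | c))) | ~b))) = 0000000000001000
  (d | ((~d | c) & (b & ((~c & (b & (a | c))) | ~b)))) = 0101010101011101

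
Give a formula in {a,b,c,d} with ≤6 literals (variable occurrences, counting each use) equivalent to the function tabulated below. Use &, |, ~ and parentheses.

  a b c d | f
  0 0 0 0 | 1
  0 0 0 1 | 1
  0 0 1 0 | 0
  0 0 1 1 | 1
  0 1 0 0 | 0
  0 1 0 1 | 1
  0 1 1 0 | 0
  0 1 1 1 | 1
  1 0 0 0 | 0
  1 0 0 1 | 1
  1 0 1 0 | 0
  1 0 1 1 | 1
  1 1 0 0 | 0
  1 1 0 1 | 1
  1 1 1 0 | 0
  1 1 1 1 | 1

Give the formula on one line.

(d | (~a & (~b & ~c)))

  ~a = 1111111100000000
  ~b = 1111000011110000
  ~c = 1100110011001100
  (~b & ~c) = 1100000011000000
  (~a & (~b & ~c)) = 1100000000000000
  (d | (~a & (~b & ~c))) = 1101010101010101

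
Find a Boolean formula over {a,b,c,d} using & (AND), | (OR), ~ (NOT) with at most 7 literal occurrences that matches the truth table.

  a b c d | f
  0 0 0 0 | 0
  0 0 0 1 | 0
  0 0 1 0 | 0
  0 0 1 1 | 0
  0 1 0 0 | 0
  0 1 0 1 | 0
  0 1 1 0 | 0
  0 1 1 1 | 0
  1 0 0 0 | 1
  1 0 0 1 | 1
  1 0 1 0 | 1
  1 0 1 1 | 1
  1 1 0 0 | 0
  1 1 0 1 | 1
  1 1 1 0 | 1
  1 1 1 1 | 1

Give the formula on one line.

  ~b = 1111000011110000
  (c & a) = 0000000000110011
  (~b | (c & a)) = 1111000011110011
  (a & d) = 0000000001010101
  ((~b | (c & a)) | (a & d)) = 1111000011110111
  (((~b | (c & a)) | (a & d)) & a) = 0000000011110111

(((~b | (c & a)) | (a & d)) & a)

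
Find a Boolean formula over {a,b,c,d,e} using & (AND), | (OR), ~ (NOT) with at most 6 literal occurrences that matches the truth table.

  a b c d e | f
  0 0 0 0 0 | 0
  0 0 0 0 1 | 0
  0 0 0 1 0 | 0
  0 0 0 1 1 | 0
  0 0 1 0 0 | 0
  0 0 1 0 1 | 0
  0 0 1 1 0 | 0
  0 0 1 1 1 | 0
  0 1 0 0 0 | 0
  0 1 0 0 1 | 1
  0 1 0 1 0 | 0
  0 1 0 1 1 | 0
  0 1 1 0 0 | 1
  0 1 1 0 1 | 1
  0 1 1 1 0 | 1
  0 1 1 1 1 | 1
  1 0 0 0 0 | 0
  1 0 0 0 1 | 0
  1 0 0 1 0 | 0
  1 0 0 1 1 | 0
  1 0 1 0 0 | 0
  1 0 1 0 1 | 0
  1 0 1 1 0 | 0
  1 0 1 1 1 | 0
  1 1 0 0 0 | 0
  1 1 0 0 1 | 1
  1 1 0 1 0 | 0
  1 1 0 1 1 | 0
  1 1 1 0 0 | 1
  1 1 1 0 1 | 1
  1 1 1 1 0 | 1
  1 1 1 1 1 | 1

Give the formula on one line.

(b & (c | (~d & (b & e))))

  ~d = 11001100110011001100110011001100
  (b & e) = 00000000010101010000000001010101
  (~d & (b & e)) = 00000000010001000000000001000100
  (c | (~d & (b & e))) = 00001111010011110000111101001111
  (b & (c | (~d & (b & e)))) = 00000000010011110000000001001111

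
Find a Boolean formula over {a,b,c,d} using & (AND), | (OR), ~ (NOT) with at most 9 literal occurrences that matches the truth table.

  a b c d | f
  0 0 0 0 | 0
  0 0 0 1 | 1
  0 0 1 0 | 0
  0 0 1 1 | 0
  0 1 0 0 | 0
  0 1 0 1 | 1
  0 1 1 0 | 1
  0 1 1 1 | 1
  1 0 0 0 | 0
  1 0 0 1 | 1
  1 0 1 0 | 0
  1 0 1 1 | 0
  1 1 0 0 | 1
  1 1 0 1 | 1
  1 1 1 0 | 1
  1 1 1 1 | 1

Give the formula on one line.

  ~c = 1100110011001100
  (~c & d) = 0100010001000100
  (c | a) = 0011001111111111
  (d | (c | a)) = 0111011111111111
  (b & (d | (c | a))) = 0000011100001111
  ((~c & d) | (b & (d | (c | a)))) = 0100011101001111

((~c & d) | (b & (d | (c | a))))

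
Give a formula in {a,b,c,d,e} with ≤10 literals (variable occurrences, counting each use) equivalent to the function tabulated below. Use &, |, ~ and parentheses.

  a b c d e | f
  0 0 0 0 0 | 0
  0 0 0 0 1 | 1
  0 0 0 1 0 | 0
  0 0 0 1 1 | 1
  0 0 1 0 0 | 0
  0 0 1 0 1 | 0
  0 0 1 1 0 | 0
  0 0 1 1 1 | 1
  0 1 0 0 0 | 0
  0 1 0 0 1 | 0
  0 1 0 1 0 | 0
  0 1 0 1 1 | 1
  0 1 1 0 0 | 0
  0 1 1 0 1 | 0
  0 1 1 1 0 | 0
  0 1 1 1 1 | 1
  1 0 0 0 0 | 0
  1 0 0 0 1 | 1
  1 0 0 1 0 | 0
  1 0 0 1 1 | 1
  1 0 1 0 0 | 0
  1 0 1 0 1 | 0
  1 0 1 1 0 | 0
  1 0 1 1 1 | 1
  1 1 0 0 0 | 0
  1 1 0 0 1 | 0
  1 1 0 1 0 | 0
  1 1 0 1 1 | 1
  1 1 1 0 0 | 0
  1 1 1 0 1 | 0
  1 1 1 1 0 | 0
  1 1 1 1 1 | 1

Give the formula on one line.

(((((e & (d | ~b)) & ~c) & ~d) | d) & ((a & ~d) | e))

  ~b = 11111111000000001111111100000000
  (d | ~b) = 11111111001100111111111100110011
  (e & (d | ~b)) = 01010101000100010101010100010001
  ~c = 11110000111100001111000011110000
  ((e & (d | ~b)) & ~c) = 01010000000100000101000000010000
  ~d = 11001100110011001100110011001100
  (((e & (d | ~b)) & ~c) & ~d) = 01000000000000000100000000000000
  ((((e & (d | ~b)) & ~c) & ~d) | d) = 01110011001100110111001100110011
  (a & ~d) = 00000000000000001100110011001100
  ((a & ~d) | e) = 01010101010101011101110111011101
  (((((e & (d | ~b)) & ~c) & ~d) | d) & ((a & ~d) | e)) = 01010001000100010101000100010001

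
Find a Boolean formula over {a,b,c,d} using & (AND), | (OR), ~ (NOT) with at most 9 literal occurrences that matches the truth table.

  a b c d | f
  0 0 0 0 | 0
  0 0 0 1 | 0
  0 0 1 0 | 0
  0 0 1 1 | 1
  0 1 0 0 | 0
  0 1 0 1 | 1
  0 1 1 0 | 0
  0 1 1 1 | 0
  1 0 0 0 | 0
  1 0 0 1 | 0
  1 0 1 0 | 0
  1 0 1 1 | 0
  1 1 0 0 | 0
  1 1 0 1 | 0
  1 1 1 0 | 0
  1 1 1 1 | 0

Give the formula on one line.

  ~a = 1111111100000000
  ~b = 1111000011110000
  ~c = 1100110011001100
  (~b | ~c) = 1111110011111100
  (~a & (~b | ~c)) = 1111110000000000
  (d & (~a & (~b | ~c))) = 0101010000000000
  (b | d) = 0101111101011111
  (c & (b | d)) = 0001001100010011
  ((c & (b | d)) | b) = 0001111100011111
  ((d & (~a & (~b | ~c))) & ((c & (b | d)) | b)) = 0001010000000000

((d & (~a & (~b | ~c))) & ((c & (b | d)) | b))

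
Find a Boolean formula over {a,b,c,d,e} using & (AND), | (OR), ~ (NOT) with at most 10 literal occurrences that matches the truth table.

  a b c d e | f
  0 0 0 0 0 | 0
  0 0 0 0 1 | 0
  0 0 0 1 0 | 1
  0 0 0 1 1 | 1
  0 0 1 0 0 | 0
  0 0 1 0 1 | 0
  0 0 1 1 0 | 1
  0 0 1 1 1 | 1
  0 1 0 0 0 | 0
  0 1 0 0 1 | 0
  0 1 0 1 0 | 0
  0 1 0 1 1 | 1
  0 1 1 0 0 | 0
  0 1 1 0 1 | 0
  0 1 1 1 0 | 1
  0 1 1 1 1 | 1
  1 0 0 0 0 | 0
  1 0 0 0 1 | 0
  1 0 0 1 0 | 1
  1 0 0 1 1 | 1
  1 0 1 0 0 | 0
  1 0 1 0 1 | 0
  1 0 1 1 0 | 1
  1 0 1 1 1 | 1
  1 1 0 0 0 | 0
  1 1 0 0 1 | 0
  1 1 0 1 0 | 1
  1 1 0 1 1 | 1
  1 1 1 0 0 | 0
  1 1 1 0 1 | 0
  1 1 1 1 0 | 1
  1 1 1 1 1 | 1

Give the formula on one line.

  ~a = 11111111111111110000000000000000
  ~b = 11111111000000001111111100000000
  (e | ~b) = 11111111010101011111111101010101
  (~a & (e | ~b)) = 11111111010101010000000000000000
  (c | (~a & (e | ~b))) = 11111111010111110000111100001111
  ~c = 11110000111100001111000011110000
  (~c | ~a) = 11111111111111111111000011110000
  ((c | (~a & (e | ~b))) & (~c | ~a)) = 11111111010111110000000000000000
  (c | a) = 00001111000011111111111111111111
  (((c | (~a & (e | ~b))) & (~c | ~a)) | (c | a)) = 11111111010111111111111111111111
  (d & (((c | (~a & (e | ~b))) & (~c | ~a)) | (c | a))) = 00110011000100110011001100110011

(d & (((c | (~a & (e | ~b))) & (~c | ~a)) | (c | a)))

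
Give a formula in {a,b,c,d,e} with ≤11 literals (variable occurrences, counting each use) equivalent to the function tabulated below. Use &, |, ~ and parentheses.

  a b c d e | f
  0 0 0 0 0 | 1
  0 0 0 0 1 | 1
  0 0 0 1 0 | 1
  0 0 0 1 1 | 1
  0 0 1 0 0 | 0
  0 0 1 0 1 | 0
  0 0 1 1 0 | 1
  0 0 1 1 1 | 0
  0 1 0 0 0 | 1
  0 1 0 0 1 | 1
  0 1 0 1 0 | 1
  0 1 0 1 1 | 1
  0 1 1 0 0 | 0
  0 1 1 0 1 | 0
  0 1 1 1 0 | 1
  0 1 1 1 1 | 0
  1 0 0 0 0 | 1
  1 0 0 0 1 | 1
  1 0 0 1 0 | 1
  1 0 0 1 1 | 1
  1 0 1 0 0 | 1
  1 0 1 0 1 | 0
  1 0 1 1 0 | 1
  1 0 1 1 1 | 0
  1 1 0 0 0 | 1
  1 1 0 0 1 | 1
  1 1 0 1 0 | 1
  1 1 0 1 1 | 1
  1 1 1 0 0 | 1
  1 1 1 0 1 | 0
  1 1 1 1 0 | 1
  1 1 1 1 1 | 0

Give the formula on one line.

((~c | ~e) & (d | ((~d | (a | c)) & ((~c | d) | a))))

  ~c = 11110000111100001111000011110000
  ~e = 10101010101010101010101010101010
  (~c | ~e) = 11111010111110101111101011111010
  ~d = 11001100110011001100110011001100
  (a | c) = 00001111000011111111111111111111
  (~d | (a | c)) = 11001111110011111111111111111111
  (~c | d) = 11110011111100111111001111110011
  ((~c | d) | a) = 11110011111100111111111111111111
  ((~d | (a | c)) & ((~c | d) | a)) = 11000011110000111111111111111111
  (d | ((~d | (a | c)) & ((~c | d) | a))) = 11110011111100111111111111111111
  ((~c | ~e) & (d | ((~d | (a | c)) & ((~c | d) | a)))) = 11110010111100101111101011111010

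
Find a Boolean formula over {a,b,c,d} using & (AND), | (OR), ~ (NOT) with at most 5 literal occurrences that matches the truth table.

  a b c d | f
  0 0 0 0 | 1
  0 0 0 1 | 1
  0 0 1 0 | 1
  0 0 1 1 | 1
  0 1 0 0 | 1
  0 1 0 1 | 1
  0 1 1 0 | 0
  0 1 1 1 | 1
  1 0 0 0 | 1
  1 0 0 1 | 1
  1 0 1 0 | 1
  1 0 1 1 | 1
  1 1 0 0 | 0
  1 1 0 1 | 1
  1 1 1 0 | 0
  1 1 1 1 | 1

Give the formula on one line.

  ~b = 1111000011110000
  (d | ~b) = 1111010111110101
  ~c = 1100110011001100
  ~a = 1111111100000000
  (~c & ~a) = 1100110000000000
  ((d | ~b) | (~c & ~a)) = 1111110111110101

((d | ~b) | (~c & ~a))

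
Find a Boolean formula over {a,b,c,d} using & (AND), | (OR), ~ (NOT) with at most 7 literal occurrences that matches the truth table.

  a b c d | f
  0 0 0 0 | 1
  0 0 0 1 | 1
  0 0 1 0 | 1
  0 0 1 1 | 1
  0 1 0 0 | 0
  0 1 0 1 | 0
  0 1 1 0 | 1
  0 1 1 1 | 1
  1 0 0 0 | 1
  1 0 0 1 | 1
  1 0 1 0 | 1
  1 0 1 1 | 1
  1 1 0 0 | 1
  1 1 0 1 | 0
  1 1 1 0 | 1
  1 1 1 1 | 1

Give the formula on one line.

(((~d & a) | c) | ~b)

  ~d = 1010101010101010
  (~d & a) = 0000000010101010
  ((~d & a) | c) = 0011001110111011
  ~b = 1111000011110000
  (((~d & a) | c) | ~b) = 1111001111111011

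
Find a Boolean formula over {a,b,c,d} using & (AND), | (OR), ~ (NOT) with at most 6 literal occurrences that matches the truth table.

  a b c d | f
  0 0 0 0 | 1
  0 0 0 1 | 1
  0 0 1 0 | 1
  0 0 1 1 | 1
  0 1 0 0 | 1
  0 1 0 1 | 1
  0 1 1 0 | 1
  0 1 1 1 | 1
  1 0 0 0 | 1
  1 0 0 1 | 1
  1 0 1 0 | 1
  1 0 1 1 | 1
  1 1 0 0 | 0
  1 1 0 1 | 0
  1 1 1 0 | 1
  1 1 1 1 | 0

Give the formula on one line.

  ~b = 1111000011110000
  ~a = 1111111100000000
  (~b | ~a) = 1111111111110000
  ~d = 1010101010101010
  (a & ~d) = 0000000010101010
  ((a & ~d) & c) = 0000000000100010
  ((~b | ~a) | ((a & ~d) & c)) = 1111111111110010

((~b | ~a) | ((a & ~d) & c))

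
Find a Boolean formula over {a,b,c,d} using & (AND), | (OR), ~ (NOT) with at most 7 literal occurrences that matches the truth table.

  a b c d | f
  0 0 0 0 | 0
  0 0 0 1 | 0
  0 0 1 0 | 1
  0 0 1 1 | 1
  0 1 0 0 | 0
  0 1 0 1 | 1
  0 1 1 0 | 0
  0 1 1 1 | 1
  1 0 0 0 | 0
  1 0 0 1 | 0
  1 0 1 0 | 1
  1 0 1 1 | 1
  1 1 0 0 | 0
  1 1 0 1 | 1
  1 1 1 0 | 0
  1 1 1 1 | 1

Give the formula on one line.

((~b | d) & (c | b))

  ~b = 1111000011110000
  (~b | d) = 1111010111110101
  (c | b) = 0011111100111111
  ((~b | d) & (c | b)) = 0011010100110101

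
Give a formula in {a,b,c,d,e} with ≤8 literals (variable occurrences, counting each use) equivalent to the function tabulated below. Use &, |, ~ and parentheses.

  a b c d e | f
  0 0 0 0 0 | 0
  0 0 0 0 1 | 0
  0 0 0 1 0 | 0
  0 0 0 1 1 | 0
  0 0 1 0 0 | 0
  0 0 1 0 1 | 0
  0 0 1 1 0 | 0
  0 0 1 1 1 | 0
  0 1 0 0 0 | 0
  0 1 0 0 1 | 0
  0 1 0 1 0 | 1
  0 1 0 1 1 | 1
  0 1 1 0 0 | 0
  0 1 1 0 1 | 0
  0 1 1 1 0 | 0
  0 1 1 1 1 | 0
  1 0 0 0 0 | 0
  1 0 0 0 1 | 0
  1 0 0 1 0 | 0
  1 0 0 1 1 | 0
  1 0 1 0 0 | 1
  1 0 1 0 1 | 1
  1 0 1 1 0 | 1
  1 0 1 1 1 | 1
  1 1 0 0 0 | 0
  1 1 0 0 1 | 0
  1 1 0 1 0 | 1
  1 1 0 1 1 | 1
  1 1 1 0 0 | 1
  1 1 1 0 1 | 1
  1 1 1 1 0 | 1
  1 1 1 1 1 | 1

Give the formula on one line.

((c | (d & b)) & (~c | a))

  (d & b) = 00000000001100110000000000110011
  (c | (d & b)) = 00001111001111110000111100111111
  ~c = 11110000111100001111000011110000
  (~c | a) = 11110000111100001111111111111111
  ((c | (d & b)) & (~c | a)) = 00000000001100000000111100111111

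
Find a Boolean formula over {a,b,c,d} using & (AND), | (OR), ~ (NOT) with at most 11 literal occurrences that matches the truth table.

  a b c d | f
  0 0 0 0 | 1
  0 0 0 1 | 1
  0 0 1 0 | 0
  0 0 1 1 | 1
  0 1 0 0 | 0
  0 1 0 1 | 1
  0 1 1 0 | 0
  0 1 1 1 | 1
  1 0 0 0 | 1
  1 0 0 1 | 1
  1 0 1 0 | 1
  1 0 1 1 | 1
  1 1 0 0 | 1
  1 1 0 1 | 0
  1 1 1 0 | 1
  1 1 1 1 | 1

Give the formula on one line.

  ~b = 1111000011110000
  (c | ~b) = 1111001111110011
  ~c = 1100110011001100
  ((c | ~b) & ~c) = 1100000011000000
  ~a = 1111111100000000
  (~b | ~a) = 1111111111110000
  (d & (~b | ~a)) = 0101010101010000
  ~d = 1010101010101010
  (~d | c) = 1011101110111011
  (a & (~d | c)) = 0000000010111011
  ((d & (~b | ~a)) | (a & (~d | c))) = 0101010111111011
  (((c | ~b) & ~c) | ((d & (~b | ~a)) | (a & (~d | c)))) = 1101010111111011

(((c | ~b) & ~c) | ((d & (~b | ~a)) | (a & (~d | c))))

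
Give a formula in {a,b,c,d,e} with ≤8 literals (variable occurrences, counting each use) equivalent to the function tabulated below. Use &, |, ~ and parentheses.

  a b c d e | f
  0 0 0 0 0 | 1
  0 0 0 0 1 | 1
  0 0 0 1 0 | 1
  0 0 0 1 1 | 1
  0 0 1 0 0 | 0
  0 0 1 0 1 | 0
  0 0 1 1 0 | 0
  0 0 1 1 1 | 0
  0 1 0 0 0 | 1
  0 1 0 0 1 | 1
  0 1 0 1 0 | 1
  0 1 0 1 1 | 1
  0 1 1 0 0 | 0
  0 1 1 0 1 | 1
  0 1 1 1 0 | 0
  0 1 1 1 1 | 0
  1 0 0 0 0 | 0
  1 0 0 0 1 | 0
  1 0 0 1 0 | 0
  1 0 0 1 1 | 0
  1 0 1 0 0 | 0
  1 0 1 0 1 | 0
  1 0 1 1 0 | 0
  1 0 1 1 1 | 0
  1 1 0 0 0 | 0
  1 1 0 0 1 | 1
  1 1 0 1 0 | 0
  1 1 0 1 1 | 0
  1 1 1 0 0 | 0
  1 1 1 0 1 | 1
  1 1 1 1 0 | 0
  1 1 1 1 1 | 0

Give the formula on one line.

  ~c = 11110000111100001111000011110000
  ~a = 11111111111111110000000000000000
  (~c & ~a) = 11110000111100000000000000000000
  ~d = 11001100110011001100110011001100
  (~d & b) = 00000000110011000000000011001100
  (e & ~d) = 01000100010001000100010001000100
  ((~d & b) & (e & ~d)) = 00000000010001000000000001000100
  ((~c & ~a) | ((~d & b) & (e & ~d))) = 11110000111101000000000001000100

((~c & ~a) | ((~d & b) & (e & ~d)))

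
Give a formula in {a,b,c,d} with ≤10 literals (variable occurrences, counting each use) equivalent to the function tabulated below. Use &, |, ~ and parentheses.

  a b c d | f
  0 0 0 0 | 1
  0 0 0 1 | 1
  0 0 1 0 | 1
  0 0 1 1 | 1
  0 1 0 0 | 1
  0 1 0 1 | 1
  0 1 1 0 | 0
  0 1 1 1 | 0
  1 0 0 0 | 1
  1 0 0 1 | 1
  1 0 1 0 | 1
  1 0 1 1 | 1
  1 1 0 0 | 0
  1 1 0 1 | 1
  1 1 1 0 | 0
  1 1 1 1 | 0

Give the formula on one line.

(~b | ((~c | a) & (~a | (d & (~c | ~b)))))

  ~b = 1111000011110000
  ~c = 1100110011001100
  (~c | a) = 1100110011111111
  ~a = 1111111100000000
  (~c | ~b) = 1111110011111100
  (d & (~c | ~b)) = 0101010001010100
  (~a | (d & (~c | ~b))) = 1111111101010100
  ((~c | a) & (~a | (d & (~c | ~b)))) = 1100110001010100
  (~b | ((~c | a) & (~a | (d & (~c | ~b))))) = 1111110011110100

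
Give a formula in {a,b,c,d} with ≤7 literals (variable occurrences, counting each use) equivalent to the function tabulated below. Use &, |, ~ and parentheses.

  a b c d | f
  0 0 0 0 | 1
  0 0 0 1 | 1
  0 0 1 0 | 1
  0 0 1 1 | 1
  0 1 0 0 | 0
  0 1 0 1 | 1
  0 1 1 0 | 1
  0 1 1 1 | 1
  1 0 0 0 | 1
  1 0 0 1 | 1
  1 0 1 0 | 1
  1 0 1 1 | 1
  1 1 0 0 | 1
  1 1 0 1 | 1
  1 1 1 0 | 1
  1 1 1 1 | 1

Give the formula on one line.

  ~b = 1111000011110000
  (a | c) = 0011001111111111
  (~b | (a | c)) = 1111001111111111
  ((~b | (a | c)) | d) = 1111011111111111

((~b | (a | c)) | d)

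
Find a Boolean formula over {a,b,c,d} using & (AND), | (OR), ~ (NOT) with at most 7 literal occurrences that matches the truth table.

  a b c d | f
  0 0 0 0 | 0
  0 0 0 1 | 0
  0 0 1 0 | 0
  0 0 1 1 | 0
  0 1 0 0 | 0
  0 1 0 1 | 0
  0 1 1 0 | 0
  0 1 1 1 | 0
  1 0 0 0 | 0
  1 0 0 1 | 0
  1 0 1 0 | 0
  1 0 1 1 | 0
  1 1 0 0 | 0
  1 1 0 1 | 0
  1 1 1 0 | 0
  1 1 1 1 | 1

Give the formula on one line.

  ~c = 1100110011001100
  (b & a) = 0000000000001111
  (~c | (b & a)) = 1100110011001111
  ((~c | (b & a)) & d) = 0100010001000101
  (c & ((~c | (b & a)) & d)) = 0000000000000001

(c & ((~c | (b & a)) & d))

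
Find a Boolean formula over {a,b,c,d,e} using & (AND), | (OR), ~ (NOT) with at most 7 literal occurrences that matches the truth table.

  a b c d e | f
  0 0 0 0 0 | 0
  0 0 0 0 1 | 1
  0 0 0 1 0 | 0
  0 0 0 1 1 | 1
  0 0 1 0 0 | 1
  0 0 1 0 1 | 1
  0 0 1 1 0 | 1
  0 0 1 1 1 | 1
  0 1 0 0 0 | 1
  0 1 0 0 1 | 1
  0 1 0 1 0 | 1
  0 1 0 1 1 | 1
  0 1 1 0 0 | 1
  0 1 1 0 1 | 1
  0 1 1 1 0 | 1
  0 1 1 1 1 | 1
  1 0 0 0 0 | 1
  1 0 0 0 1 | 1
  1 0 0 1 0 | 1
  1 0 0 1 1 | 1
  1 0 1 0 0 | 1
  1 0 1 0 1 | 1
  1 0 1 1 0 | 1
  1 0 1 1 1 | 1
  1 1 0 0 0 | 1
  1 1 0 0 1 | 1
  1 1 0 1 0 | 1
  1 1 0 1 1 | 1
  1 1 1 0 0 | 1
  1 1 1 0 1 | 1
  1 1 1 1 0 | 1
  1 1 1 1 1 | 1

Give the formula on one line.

  (e | a) = 01010101010101011111111111111111
  ~b = 11111111000000001111111100000000
  (c & ~b) = 00001111000000000000111100000000
  (b | (c & ~b)) = 00001111111111110000111111111111
  ((e | a) | (b | (c & ~b))) = 01011111111111111111111111111111

((e | a) | (b | (c & ~b)))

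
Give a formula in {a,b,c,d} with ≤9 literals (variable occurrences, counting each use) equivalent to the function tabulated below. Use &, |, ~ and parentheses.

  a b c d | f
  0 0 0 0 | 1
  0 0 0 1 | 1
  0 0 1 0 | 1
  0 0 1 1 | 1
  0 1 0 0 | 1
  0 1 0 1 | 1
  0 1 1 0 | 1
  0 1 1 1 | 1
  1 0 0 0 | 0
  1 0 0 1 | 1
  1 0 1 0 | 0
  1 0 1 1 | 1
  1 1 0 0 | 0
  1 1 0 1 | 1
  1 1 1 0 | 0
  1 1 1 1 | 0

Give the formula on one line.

  ~a = 1111111100000000
  ~b = 1111000011110000
  (~a | ~b) = 1111111111110000
  ~c = 1100110011001100
  (~c | ~b) = 1111110011111100
  ((~a | ~b) | (~c | ~b)) = 1111111111111100
  (a | c) = 0011001111111111
  (((~a | ~b) | (~c | ~b)) & (a | c)) = 0011001111111100
  (d & (((~a | ~b) | (~c | ~b)) & (a | c))) = 0001000101010100
  (~a | (d & (((~a | ~b) | (~c | ~b)) & (a | c)))) = 1111111101010100

(~a | (d & (((~a | ~b) | (~c | ~b)) & (a | c))))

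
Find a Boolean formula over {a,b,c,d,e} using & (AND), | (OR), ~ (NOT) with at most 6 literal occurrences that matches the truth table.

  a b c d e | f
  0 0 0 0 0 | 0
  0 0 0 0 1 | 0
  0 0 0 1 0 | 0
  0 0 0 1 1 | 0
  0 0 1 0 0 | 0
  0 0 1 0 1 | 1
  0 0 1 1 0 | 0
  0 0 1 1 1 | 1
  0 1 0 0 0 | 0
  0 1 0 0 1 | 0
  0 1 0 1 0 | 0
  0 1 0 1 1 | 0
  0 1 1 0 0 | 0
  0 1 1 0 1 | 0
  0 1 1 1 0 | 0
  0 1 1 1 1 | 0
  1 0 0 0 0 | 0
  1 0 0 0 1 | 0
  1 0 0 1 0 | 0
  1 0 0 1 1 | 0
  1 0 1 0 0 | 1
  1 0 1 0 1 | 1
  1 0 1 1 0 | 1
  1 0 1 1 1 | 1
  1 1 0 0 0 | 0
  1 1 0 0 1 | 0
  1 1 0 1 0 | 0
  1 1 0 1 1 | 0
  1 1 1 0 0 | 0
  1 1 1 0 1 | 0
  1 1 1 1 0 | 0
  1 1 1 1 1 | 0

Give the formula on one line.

(((c & e) | (a | b)) & (c & ~b))

  (c & e) = 00000101000001010000010100000101
  (a | b) = 00000000111111111111111111111111
  ((c & e) | (a | b)) = 00000101111111111111111111111111
  ~b = 11111111000000001111111100000000
  (c & ~b) = 00001111000000000000111100000000
  (((c & e) | (a | b)) & (c & ~b)) = 00000101000000000000111100000000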